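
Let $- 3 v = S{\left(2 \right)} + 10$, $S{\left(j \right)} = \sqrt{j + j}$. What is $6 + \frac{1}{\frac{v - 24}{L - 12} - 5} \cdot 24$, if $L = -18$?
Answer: $\frac{6}{61} \approx 0.098361$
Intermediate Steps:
$S{\left(j \right)} = \sqrt{2} \sqrt{j}$ ($S{\left(j \right)} = \sqrt{2 j} = \sqrt{2} \sqrt{j}$)
$v = -4$ ($v = - \frac{\sqrt{2} \sqrt{2} + 10}{3} = - \frac{2 + 10}{3} = \left(- \frac{1}{3}\right) 12 = -4$)
$6 + \frac{1}{\frac{v - 24}{L - 12} - 5} \cdot 24 = 6 + \frac{1}{\frac{-4 - 24}{-18 - 12} - 5} \cdot 24 = 6 + \frac{1}{- \frac{28}{-30} - 5} \cdot 24 = 6 + \frac{1}{\left(-28\right) \left(- \frac{1}{30}\right) - 5} \cdot 24 = 6 + \frac{1}{\frac{14}{15} - 5} \cdot 24 = 6 + \frac{1}{- \frac{61}{15}} \cdot 24 = 6 - \frac{360}{61} = \frac{6}{61}$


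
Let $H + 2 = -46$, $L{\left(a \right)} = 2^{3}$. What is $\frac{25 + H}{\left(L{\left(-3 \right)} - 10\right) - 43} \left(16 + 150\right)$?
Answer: $\frac{3818}{45} \approx 84.844$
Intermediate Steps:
$L{\left(a \right)} = 8$
$H = -48$ ($H = -2 - 46 = -48$)
$\frac{25 + H}{\left(L{\left(-3 \right)} - 10\right) - 43} \left(16 + 150\right) = \frac{25 - 48}{\left(8 - 10\right) - 43} \left(16 + 150\right) = - \frac{23}{-2 - 43} \cdot 166 = - \frac{23}{-45} \cdot 166 = \left(-23\right) \left(- \frac{1}{45}\right) 166 = \frac{23}{45} \cdot 166 = \frac{3818}{45}$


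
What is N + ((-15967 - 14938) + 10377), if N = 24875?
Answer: 4347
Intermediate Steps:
N + ((-15967 - 14938) + 10377) = 24875 + ((-15967 - 14938) + 10377) = 24875 + (-30905 + 10377) = 24875 - 20528 = 4347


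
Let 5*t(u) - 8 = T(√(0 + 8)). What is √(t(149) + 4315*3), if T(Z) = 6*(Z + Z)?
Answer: √(323665 + 120*√2)/5 ≈ 113.81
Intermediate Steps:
T(Z) = 12*Z (T(Z) = 6*(2*Z) = 12*Z)
t(u) = 8/5 + 24*√2/5 (t(u) = 8/5 + (12*√(0 + 8))/5 = 8/5 + (12*√8)/5 = 8/5 + (12*(2*√2))/5 = 8/5 + (24*√2)/5 = 8/5 + 24*√2/5)
√(t(149) + 4315*3) = √((8/5 + 24*√2/5) + 4315*3) = √((8/5 + 24*√2/5) + 12945) = √(64733/5 + 24*√2/5)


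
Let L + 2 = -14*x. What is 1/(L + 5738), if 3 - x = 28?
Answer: 1/6086 ≈ 0.00016431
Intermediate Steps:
x = -25 (x = 3 - 1*28 = 3 - 28 = -25)
L = 348 (L = -2 - 14*(-25) = -2 + 350 = 348)
1/(L + 5738) = 1/(348 + 5738) = 1/6086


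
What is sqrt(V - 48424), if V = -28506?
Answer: 7*I*sqrt(1570) ≈ 277.36*I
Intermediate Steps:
sqrt(V - 48424) = sqrt(-28506 - 48424) = sqrt(-76930) = 7*I*sqrt(1570)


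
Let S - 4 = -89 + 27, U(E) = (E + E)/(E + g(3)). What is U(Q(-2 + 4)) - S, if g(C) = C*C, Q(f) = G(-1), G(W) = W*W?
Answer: 291/5 ≈ 58.200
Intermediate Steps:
G(W) = W²
Q(f) = 1 (Q(f) = (-1)² = 1)
g(C) = C²
U(E) = 2*E/(9 + E) (U(E) = (E + E)/(E + 3²) = (2*E)/(E + 9) = (2*E)/(9 + E) = 2*E/(9 + E))
S = -58 (S = 4 + (-89 + 27) = 4 - 62 = -58)
U(Q(-2 + 4)) - S = 2*1/(9 + 1) - 1*(-58) = 2*1/10 + 58 = 2*1*(⅒) + 58 = ⅕ + 58 = 291/5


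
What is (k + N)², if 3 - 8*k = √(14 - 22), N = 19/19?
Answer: 113/64 - 11*I*√2/16 ≈ 1.7656 - 0.97227*I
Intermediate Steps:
N = 1 (N = 19*(1/19) = 1)
k = 3/8 - I*√2/4 (k = 3/8 - √(14 - 22)/8 = 3/8 - I*√2/4 ≈ 0.375 - 0.35355*I)
(k + N)² = ((3/8 - I*√2/4) + 1)² = (11/8 - I*√2/4)²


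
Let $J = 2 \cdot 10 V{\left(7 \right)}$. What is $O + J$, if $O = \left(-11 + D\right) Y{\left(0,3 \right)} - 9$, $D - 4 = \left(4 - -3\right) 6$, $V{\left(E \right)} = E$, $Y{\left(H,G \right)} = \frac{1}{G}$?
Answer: $\frac{428}{3} \approx 142.67$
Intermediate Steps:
$D = 46$ ($D = 4 + \left(4 - -3\right) 6 = 4 + \left(4 + 3\right) 6 = 4 + 7 \cdot 6 = 4 + 42 = 46$)
$O = \frac{8}{3}$ ($O = \frac{-11 + 46}{3} - 9 = 35 \cdot \frac{1}{3} - 9 = \frac{35}{3} - 9 = \frac{8}{3} \approx 2.6667$)
$J = 140$ ($J = 2 \cdot 10 \cdot 7 = 20 \cdot 7 = 140$)
$O + J = \frac{8}{3} + 140 = \frac{428}{3}$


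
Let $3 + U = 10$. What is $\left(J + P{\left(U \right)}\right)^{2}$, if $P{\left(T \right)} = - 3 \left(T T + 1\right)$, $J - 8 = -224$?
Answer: $133956$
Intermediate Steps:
$J = -216$ ($J = 8 - 224 = -216$)
$U = 7$ ($U = -3 + 10 = 7$)
$P{\left(T \right)} = -3 - 3 T^{2}$ ($P{\left(T \right)} = - 3 \left(T^{2} + 1\right) = - 3 \left(1 + T^{2}\right) = -3 - 3 T^{2}$)
$\left(J + P{\left(U \right)}\right)^{2} = \left(-216 - \left(3 + 3 \cdot 7^{2}\right)\right)^{2} = \left(-216 - 150\right)^{2} = \left(-366\right)^{2} = 133956$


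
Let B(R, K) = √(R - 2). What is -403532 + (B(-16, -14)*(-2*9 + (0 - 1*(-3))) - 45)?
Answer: -403577 - 45*I*√2 ≈ -4.0358e+5 - 63.64*I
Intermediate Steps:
B(R, K) = √(-2 + R)
-403532 + (B(-16, -14)*(-2*9 + (0 - 1*(-3))) - 45) = -403532 + (√(-2 - 16)*(-2*9 + (0 - 1*(-3))) - 45) = -403532 + (√(-18)*(-18 + (0 + 3)) - 45) = -403532 + ((3*I*√2)*(-18 + 3) - 45) = -403532 + ((3*I*√2)*(-15) - 45) = -403532 + (-45*I*√2 - 45) = -403532 + (-45 - 45*I*√2) = -403577 - 45*I*√2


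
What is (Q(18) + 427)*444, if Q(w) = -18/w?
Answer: 189144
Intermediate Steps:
(Q(18) + 427)*444 = (-18/18 + 427)*444 = (-18*1/18 + 427)*444 = (-1 + 427)*444 = 426*444 = 189144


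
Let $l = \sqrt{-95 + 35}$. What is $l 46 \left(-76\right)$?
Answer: $- 6992 i \sqrt{15} \approx - 27080.0 i$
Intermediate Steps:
$l = 2 i \sqrt{15}$ ($l = \sqrt{-60} = 2 i \sqrt{15} \approx 7.746 i$)
$l 46 \left(-76\right) = 2 i \sqrt{15} \cdot 46 \left(-76\right) = 92 i \sqrt{15} \left(-76\right) = - 6992 i \sqrt{15}$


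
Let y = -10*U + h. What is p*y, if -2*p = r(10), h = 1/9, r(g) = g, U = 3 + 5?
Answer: 3595/9 ≈ 399.44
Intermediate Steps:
U = 8
h = ⅑ ≈ 0.11111
p = -5 (p = -½*10 = -5)
y = -719/9 (y = -10*8 + ⅑ = -80 + ⅑ = -719/9 ≈ -79.889)
p*y = -5*(-719/9) = 3595/9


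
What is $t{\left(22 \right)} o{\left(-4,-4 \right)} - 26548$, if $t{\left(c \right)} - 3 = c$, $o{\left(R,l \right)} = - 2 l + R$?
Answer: $-26448$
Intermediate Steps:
$o{\left(R,l \right)} = R - 2 l$
$t{\left(c \right)} = 3 + c$
$t{\left(22 \right)} o{\left(-4,-4 \right)} - 26548 = \left(3 + 22\right) \left(-4 - -8\right) - 26548 = 25 \left(-4 + 8\right) - 26548 = 25 \cdot 4 - 26548 = 100 - 26548 = -26448$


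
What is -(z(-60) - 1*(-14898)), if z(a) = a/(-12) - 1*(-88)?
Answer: -14991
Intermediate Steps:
z(a) = 88 - a/12 (z(a) = a*(-1/12) + 88 = -a/12 + 88 = 88 - a/12)
-(z(-60) - 1*(-14898)) = -((88 - 1/12*(-60)) - 1*(-14898)) = -((88 + 5) + 14898) = -(93 + 14898) = -1*14991 = -14991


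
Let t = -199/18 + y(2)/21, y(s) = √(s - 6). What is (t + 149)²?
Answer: 302099017/15876 + 4966*I/189 ≈ 19029.0 + 26.275*I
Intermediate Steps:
y(s) = √(-6 + s)
t = -199/18 + 2*I/21 (t = -199/18 + √(-6 + 2)/21 = -199*1/18 + √(-4)*(1/21) = -199/18 + (2*I)*(1/21) = -199/18 + 2*I/21 ≈ -11.056 + 0.095238*I)
(t + 149)² = ((-199/18 + 2*I/21) + 149)² = (2483/18 + 2*I/21)²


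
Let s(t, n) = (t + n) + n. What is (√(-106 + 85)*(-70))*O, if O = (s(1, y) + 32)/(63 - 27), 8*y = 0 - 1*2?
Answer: -2275*I*√21/36 ≈ -289.59*I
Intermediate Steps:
y = -¼ (y = (0 - 1*2)/8 = (0 - 2)/8 = (⅛)*(-2) = -¼ ≈ -0.25000)
s(t, n) = t + 2*n (s(t, n) = (n + t) + n = t + 2*n)
O = 65/72 (O = ((1 + 2*(-¼)) + 32)/(63 - 27) = ((1 - ½) + 32)/36 = (½ + 32)*(1/36) = (65/2)*(1/36) = 65/72 ≈ 0.90278)
(√(-106 + 85)*(-70))*O = (√(-106 + 85)*(-70))*(65/72) = (√(-21)*(-70))*(65/72) = ((I*√21)*(-70))*(65/72) = -70*I*√21*(65/72) = -2275*I*√21/36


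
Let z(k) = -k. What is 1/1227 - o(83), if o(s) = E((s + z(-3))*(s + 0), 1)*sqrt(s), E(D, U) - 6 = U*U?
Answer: 1/1227 - 7*sqrt(83) ≈ -63.772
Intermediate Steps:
E(D, U) = 6 + U**2 (E(D, U) = 6 + U*U = 6 + U**2)
o(s) = 7*sqrt(s) (o(s) = (6 + 1**2)*sqrt(s) = (6 + 1)*sqrt(s) = 7*sqrt(s))
1/1227 - o(83) = 1/1227 - 7*sqrt(83)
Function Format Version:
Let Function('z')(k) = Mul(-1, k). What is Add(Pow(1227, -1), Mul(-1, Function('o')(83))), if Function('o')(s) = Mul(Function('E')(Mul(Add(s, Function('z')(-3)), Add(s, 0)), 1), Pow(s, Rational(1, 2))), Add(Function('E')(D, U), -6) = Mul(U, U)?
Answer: Add(Rational(1, 1227), Mul(-7, Pow(83, Rational(1, 2)))) ≈ -63.772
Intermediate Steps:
Function('E')(D, U) = Add(6, Pow(U, 2)) (Function('E')(D, U) = Add(6, Mul(U, U)) = Add(6, Pow(U, 2)))
Function('o')(s) = Mul(7, Pow(s, Rational(1, 2))) (Function('o')(s) = Mul(Add(6, Pow(1, 2)), Pow(s, Rational(1, 2))) = Mul(Add(6, 1), Pow(s, Rational(1, 2))) = Mul(7, Pow(s, Rational(1, 2))))
Add(Pow(1227, -1), Mul(-1, Function('o')(83))) = Add(Pow(1227, -1), Mul(-1, Mul(7, Pow(83, Rational(1, 2))))) = Add(Rational(1, 1227), Mul(-7, Pow(83, Rational(1, 2))))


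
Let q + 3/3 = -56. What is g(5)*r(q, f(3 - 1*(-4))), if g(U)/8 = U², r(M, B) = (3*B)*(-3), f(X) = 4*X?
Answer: -50400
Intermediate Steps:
q = -57 (q = -1 - 56 = -57)
r(M, B) = -9*B
g(U) = 8*U²
g(5)*r(q, f(3 - 1*(-4))) = (8*5²)*(-36*(3 - 1*(-4))) = (8*25)*(-36*(3 + 4)) = 200*(-36*7) = 200*(-9*28) = 200*(-252) = -50400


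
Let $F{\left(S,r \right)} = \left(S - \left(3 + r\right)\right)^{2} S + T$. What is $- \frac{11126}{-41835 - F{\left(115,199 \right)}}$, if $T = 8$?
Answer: $\frac{5563}{456139} \approx 0.012196$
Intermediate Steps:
$F{\left(S,r \right)} = 8 + S \left(-3 + S - r\right)^{2}$ ($F{\left(S,r \right)} = \left(S - \left(3 + r\right)\right)^{2} S + 8 = \left(-3 + S - r\right)^{2} S + 8 = S \left(-3 + S - r\right)^{2} + 8 = 8 + S \left(-3 + S - r\right)^{2}$)
$- \frac{11126}{-41835 - F{\left(115,199 \right)}} = - \frac{11126}{-41835 - \left(8 + 115 \left(3 + 199 - 115\right)^{2}\right)} = - \frac{11126}{-41835 - \left(8 + 115 \cdot 87^{2}\right)} = - \frac{11126}{-41835 - \left(8 + 115 \cdot 7569\right)} = - \frac{11126}{-41835 - \left(8 + 870435\right)} = - \frac{11126}{-41835 - 870443} = - \frac{11126}{-912278} = \left(-11126\right) \left(- \frac{1}{912278}\right) = \frac{5563}{456139}$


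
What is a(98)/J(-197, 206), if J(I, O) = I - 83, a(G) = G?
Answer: -7/20 ≈ -0.35000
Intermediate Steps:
J(I, O) = -83 + I
a(98)/J(-197, 206) = 98/(-83 - 197) = 98/(-280) = 98*(-1/280) = -7/20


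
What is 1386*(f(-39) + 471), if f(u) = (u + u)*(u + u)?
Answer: 9085230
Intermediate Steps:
f(u) = 4*u**2 (f(u) = (2*u)*(2*u) = 4*u**2)
1386*(f(-39) + 471) = 1386*(4*(-39)**2 + 471) = 1386*(4*1521 + 471) = 1386*(6084 + 471) = 1386*6555 = 9085230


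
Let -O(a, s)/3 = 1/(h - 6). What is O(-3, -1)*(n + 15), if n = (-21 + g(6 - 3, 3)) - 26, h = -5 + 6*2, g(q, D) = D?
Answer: 87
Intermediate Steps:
h = 7 (h = -5 + 12 = 7)
O(a, s) = -3 (O(a, s) = -3/(7 - 6) = -3/1 = -3*1 = -3)
n = -44 (n = (-21 + 3) - 26 = -18 - 26 = -44)
O(-3, -1)*(n + 15) = -3*(-44 + 15) = -3*(-29) = 87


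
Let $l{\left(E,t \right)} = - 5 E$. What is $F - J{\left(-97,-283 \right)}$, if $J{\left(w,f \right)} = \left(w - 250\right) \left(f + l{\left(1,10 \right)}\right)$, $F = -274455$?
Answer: $-374391$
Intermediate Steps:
$J{\left(w,f \right)} = \left(-250 + w\right) \left(-5 + f\right)$ ($J{\left(w,f \right)} = \left(w - 250\right) \left(f - 5\right) = \left(-250 + w\right) \left(f - 5\right) = \left(-250 + w\right) \left(-5 + f\right)$)
$F - J{\left(-97,-283 \right)} = -274455 - \left(1250 - -70750 - -485 - -27451\right) = -274455 - \left(1250 + 70750 + 485 + 27451\right) = -274455 - 99936 = -374391$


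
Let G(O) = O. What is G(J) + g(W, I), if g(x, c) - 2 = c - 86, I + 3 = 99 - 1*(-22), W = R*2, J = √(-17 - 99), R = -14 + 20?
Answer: 34 + 2*I*√29 ≈ 34.0 + 10.77*I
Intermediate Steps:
R = 6
J = 2*I*√29 (J = √(-116) = 2*I*√29 ≈ 10.77*I)
W = 12 (W = 6*2 = 12)
I = 118 (I = -3 + (99 - 1*(-22)) = -3 + (99 + 22) = -3 + 121 = 118)
g(x, c) = -84 + c (g(x, c) = 2 + (c - 86) = 2 + (-86 + c) = -84 + c)
G(J) + g(W, I) = 2*I*√29 + (-84 + 118) = 2*I*√29 + 34 = 34 + 2*I*√29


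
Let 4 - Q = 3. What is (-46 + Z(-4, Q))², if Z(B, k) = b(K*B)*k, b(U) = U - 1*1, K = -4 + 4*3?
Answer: 6241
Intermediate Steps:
Q = 1 (Q = 4 - 1*3 = 4 - 3 = 1)
K = 8 (K = -4 + 12 = 8)
b(U) = -1 + U (b(U) = U - 1 = -1 + U)
Z(B, k) = k*(-1 + 8*B) (Z(B, k) = (-1 + 8*B)*k = k*(-1 + 8*B))
(-46 + Z(-4, Q))² = (-46 + 1*(-1 + 8*(-4)))² = (-46 + 1*(-1 - 32))² = (-46 + 1*(-33))² = (-46 - 33)² = (-79)² = 6241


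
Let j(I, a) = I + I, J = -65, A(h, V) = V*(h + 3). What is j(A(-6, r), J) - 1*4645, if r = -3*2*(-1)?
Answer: -4681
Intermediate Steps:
r = 6 (r = -6*(-1) = 6)
A(h, V) = V*(3 + h)
j(I, a) = 2*I
j(A(-6, r), J) - 1*4645 = 2*(6*(3 - 6)) - 1*4645 = 2*(6*(-3)) - 4645 = 2*(-18) - 4645 = -36 - 4645 = -4681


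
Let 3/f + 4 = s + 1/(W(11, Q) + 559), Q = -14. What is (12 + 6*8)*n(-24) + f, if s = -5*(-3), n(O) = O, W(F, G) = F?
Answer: -9028530/6271 ≈ -1439.7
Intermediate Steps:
s = 15
f = 1710/6271 (f = 3/(-4 + (15 + 1/(11 + 559))) = 3/(-4 + (15 + 1/570)) = 3/(-4 + 8551/570) = 3/(6271/570) = 3*(570/6271) = 1710/6271 ≈ 0.27268)
(12 + 6*8)*n(-24) + f = (12 + 6*8)*(-24) + 1710/6271 = (12 + 48)*(-24) + 1710/6271 = 60*(-24) + 1710/6271 = -1440 + 1710/6271 = -9028530/6271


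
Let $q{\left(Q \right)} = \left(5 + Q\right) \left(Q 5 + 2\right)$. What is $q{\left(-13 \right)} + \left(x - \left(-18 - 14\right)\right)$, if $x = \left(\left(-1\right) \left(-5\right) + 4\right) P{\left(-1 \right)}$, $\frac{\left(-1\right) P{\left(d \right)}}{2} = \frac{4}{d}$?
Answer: $608$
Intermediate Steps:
$P{\left(d \right)} = - \frac{8}{d}$ ($P{\left(d \right)} = - 2 \frac{4}{d} = - \frac{8}{d}$)
$x = 72$ ($x = \left(\left(-1\right) \left(-5\right) + 4\right) \left(- \frac{8}{-1}\right) = \left(5 + 4\right) \left(\left(-8\right) \left(-1\right)\right) = 9 \cdot 8 = 72$)
$q{\left(Q \right)} = \left(2 + 5 Q\right) \left(5 + Q\right)$ ($q{\left(Q \right)} = \left(5 + Q\right) \left(5 Q + 2\right) = \left(5 + Q\right) \left(2 + 5 Q\right) = \left(2 + 5 Q\right) \left(5 + Q\right)$)
$q{\left(-13 \right)} + \left(x - \left(-18 - 14\right)\right) = \left(10 + 5 \left(-13\right)^{2} + 27 \left(-13\right)\right) + \left(72 - \left(-18 - 14\right)\right) = \left(10 + 5 \cdot 169 - 351\right) + \left(72 - -32\right) = \left(10 + 845 - 351\right) + \left(72 + 32\right) = 504 + 104 = 608$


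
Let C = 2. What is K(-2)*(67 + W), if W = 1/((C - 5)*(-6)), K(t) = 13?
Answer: 15691/18 ≈ 871.72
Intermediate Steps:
W = 1/18 (W = 1/((2 - 5)*(-6)) = 1/(-3*(-6)) = 1/18 ≈ 0.055556)
K(-2)*(67 + W) = 13*(67 + 1/18) = 13*(1207/18) = 15691/18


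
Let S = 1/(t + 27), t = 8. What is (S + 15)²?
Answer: 276676/1225 ≈ 225.86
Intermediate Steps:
S = 1/35 (S = 1/(8 + 27) = 1/35 ≈ 0.028571)
(S + 15)² = (1/35 + 15)² = (526/35)² = 276676/1225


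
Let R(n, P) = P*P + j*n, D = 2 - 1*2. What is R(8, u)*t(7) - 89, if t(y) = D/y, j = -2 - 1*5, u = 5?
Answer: -89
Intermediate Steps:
D = 0 (D = 2 - 2 = 0)
j = -7 (j = -2 - 5 = -7)
t(y) = 0 (t(y) = 0/y = 0)
R(n, P) = P² - 7*n (R(n, P) = P*P - 7*n = P² - 7*n)
R(8, u)*t(7) - 89 = (5² - 7*8)*0 - 89 = (25 - 56)*0 - 89 = -31*0 - 89 = 0 - 89 = -89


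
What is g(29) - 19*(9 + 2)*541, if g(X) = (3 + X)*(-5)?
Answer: -113229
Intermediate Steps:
g(X) = -15 - 5*X
g(29) - 19*(9 + 2)*541 = (-15 - 5*29) - 19*(9 + 2)*541 = (-15 - 145) - 19*11*541 = -160 - 209*541 = -160 - 113069 = -113229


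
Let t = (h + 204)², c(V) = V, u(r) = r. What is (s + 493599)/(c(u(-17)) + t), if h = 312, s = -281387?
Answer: 212212/266239 ≈ 0.79707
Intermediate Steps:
t = 266256 (t = (312 + 204)² = 516² = 266256)
(s + 493599)/(c(u(-17)) + t) = (-281387 + 493599)/(-17 + 266256) = 212212/266239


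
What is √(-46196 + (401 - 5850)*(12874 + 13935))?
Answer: 21*I*√331357 ≈ 12088.0*I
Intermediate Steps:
√(-46196 + (401 - 5850)*(12874 + 13935)) = √(-46196 - 5449*26809) = √(-46196 - 146082241) = √(-146128437) = 21*I*√331357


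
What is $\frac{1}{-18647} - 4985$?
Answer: $- \frac{92955296}{18647} \approx -4985.0$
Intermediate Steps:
$\frac{1}{-18647} - 4985 = - \frac{1}{18647} - 4985 = - \frac{92955296}{18647}$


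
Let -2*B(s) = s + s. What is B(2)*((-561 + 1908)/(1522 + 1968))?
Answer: -1347/1745 ≈ -0.77192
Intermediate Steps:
B(s) = -s (B(s) = -(s + s)/2 = -s)
B(2)*((-561 + 1908)/(1522 + 1968)) = (-1*2)*((-561 + 1908)/(1522 + 1968)) = -2694/3490 = -2*1347/3490 = -1347/1745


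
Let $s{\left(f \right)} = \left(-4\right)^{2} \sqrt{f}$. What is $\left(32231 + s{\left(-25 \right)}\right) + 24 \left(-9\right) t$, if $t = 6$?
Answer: $30935 + 80 i \approx 30935.0 + 80.0 i$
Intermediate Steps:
$s{\left(f \right)} = 16 \sqrt{f}$
$\left(32231 + s{\left(-25 \right)}\right) + 24 \left(-9\right) t = \left(32231 + 16 \sqrt{-25}\right) + 24 \left(-9\right) 6 = \left(32231 + 16 \cdot 5 i\right) - 1296 = \left(32231 + 80 i\right) - 1296 = 30935 + 80 i$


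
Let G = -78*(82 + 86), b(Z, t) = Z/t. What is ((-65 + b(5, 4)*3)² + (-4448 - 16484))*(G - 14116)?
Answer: 1870606035/4 ≈ 4.6765e+8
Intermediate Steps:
G = -13104 (G = -78*168 = -13104)
((-65 + b(5, 4)*3)² + (-4448 - 16484))*(G - 14116) = ((-65 + (5/4)*3)² + (-4448 - 16484))*(-13104 - 14116) = ((-65 + (5*(¼))*3)² - 20932)*(-27220) = ((-65 + (5/4)*3)² - 20932)*(-27220) = ((-65 + 15/4)² - 20932)*(-27220) = ((-245/4)² - 20932)*(-27220) = (60025/16 - 20932)*(-27220) = -274887/16*(-27220) = 1870606035/4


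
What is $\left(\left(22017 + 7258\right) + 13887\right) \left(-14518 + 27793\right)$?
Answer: $572975550$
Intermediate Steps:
$\left(\left(22017 + 7258\right) + 13887\right) \left(-14518 + 27793\right) = \left(29275 + 13887\right) 13275 = 43162 \cdot 13275 = 572975550$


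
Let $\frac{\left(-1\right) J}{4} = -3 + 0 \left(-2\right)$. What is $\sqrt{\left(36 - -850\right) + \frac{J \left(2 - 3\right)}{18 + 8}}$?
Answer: $\frac{2 \sqrt{37414}}{13} \approx 29.758$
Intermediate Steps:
$J = 12$ ($J = - 4 \left(-3 + 0 \left(-2\right)\right) = - 4 \left(-3 + 0\right) = \left(-4\right) \left(-3\right) = 12$)
$\sqrt{\left(36 - -850\right) + \frac{J \left(2 - 3\right)}{18 + 8}} = \sqrt{\left(36 - -850\right) + \frac{12 \left(2 - 3\right)}{18 + 8}} = \sqrt{\left(36 + 850\right) + \frac{12 \left(2 - 3\right)}{26}} = \sqrt{886 + 12 \left(-1\right) \frac{1}{26}} = \sqrt{886 - \frac{6}{13}} = \sqrt{\frac{11512}{13}} = \frac{2 \sqrt{37414}}{13}$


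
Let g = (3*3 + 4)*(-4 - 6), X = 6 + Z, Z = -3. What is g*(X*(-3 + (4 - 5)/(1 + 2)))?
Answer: 1300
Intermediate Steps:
X = 3 (X = 6 - 3 = 3)
g = -130 (g = (9 + 4)*(-10) = 13*(-10) = -130)
g*(X*(-3 + (4 - 5)/(1 + 2))) = -390*(-3 + (4 - 5)/(1 + 2)) = -390*(-3 - 1/3) = -390*(-10)/3 = -130*(-10) = 1300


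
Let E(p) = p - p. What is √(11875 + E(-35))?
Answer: 25*√19 ≈ 108.97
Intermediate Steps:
E(p) = 0
√(11875 + E(-35)) = √(11875 + 0) = √11875 = 25*√19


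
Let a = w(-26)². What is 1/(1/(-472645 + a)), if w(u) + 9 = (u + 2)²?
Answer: -151156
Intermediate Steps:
w(u) = -9 + (2 + u)² (w(u) = -9 + (u + 2)² = -9 + (2 + u)²)
a = 321489 (a = (-9 + (2 - 26)²)² = (-9 + (-24)²)² = (-9 + 576)² = 567² = 321489)
1/(1/(-472645 + a)) = 1/(1/(-472645 + 321489)) = 1/(1/(-151156)) = 1/(-1/151156) = -151156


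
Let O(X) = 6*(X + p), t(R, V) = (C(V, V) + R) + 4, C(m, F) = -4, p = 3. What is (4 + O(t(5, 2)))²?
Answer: 2704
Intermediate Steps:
t(R, V) = R (t(R, V) = (-4 + R) + 4 = R)
O(X) = 18 + 6*X (O(X) = 6*(X + 3) = 6*(3 + X) = 18 + 6*X)
(4 + O(t(5, 2)))² = (4 + (18 + 6*5))² = (4 + (18 + 30))² = (4 + 48)² = 52² = 2704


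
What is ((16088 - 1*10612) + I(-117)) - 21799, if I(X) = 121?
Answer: -16202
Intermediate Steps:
((16088 - 1*10612) + I(-117)) - 21799 = ((16088 - 1*10612) + 121) - 21799 = ((16088 - 10612) + 121) - 21799 = (5476 + 121) - 21799 = 5597 - 21799 = -16202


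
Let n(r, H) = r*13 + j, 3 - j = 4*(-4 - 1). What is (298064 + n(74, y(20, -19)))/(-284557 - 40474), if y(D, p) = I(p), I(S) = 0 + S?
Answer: -299049/325031 ≈ -0.92006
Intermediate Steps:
j = 23 (j = 3 - 4*(-4 - 1) = 3 - 4*(-5) = 3 - 1*(-20) = 3 + 20 = 23)
I(S) = S
y(D, p) = p
n(r, H) = 23 + 13*r (n(r, H) = r*13 + 23 = 13*r + 23 = 23 + 13*r)
(298064 + n(74, y(20, -19)))/(-284557 - 40474) = (298064 + (23 + 13*74))/(-284557 - 40474) = (298064 + (23 + 962))/(-325031) = (298064 + 985)*(-1/325031) = 299049*(-1/325031) = -299049/325031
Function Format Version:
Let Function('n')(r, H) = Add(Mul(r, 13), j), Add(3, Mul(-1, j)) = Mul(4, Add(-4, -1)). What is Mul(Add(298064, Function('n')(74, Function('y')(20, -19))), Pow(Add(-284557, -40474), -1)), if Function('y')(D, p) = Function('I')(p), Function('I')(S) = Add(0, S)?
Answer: Rational(-299049, 325031) ≈ -0.92006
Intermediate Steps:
j = 23 (j = Add(3, Mul(-1, Mul(4, Add(-4, -1)))) = Add(3, Mul(-1, Mul(4, -5))) = Add(3, Mul(-1, -20)) = Add(3, 20) = 23)
Function('I')(S) = S
Function('y')(D, p) = p
Function('n')(r, H) = Add(23, Mul(13, r)) (Function('n')(r, H) = Add(Mul(r, 13), 23) = Add(Mul(13, r), 23) = Add(23, Mul(13, r)))
Mul(Add(298064, Function('n')(74, Function('y')(20, -19))), Pow(Add(-284557, -40474), -1)) = Mul(Add(298064, Add(23, Mul(13, 74))), Pow(Add(-284557, -40474), -1)) = Mul(Add(298064, Add(23, 962)), Pow(-325031, -1)) = Mul(Add(298064, 985), Rational(-1, 325031)) = Mul(299049, Rational(-1, 325031)) = Rational(-299049, 325031)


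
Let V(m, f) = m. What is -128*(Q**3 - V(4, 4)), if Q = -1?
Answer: 640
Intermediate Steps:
-128*(Q**3 - V(4, 4)) = -128*((-1)**3 - 1*4) = -128*(-1 - 4) = -128*(-5) = 640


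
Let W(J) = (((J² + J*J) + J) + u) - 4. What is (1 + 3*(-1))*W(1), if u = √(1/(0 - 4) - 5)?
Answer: 2 - I*√21 ≈ 2.0 - 4.5826*I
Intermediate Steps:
u = I*√21/2 (u = √(1/(-4) - 5) = √(-¼ - 5) = √(-21/4) = I*√21/2 ≈ 2.2913*I)
W(J) = -4 + J + 2*J² + I*√21/2 (W(J) = (((J² + J*J) + J) + I*√21/2) - 4 = (((J² + J²) + J) + I*√21/2) - 4 = ((2*J² + J) + I*√21/2) - 4 = ((J + 2*J²) + I*√21/2) - 4 = (J + 2*J² + I*√21/2) - 4 = -4 + J + 2*J² + I*√21/2)
(1 + 3*(-1))*W(1) = (1 + 3*(-1))*(-4 + 1 + 2*1² + I*√21/2) = (1 - 3)*(-4 + 1 + 2*1 + I*√21/2) = -2*(-4 + 1 + 2 + I*√21/2) = -2*(-1 + I*√21/2) = 2 - I*√21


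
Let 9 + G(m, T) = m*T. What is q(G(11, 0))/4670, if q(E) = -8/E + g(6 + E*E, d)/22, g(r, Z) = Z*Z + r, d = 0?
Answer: 959/924660 ≈ 0.0010371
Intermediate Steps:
g(r, Z) = r + Z² (g(r, Z) = Z² + r = r + Z²)
G(m, T) = -9 + T*m (G(m, T) = -9 + m*T = -9 + T*m)
q(E) = 3/11 - 8/E + E²/22 (q(E) = -8/E + ((6 + E*E) + 0²)/22 = -8/E + ((6 + E²) + 0)*(1/22) = -8/E + (6 + E²)*(1/22) = -8/E + (3/11 + E²/22) = 3/11 - 8/E + E²/22)
q(G(11, 0))/4670 = ((-176 + (-9 + 0*11)*(6 + (-9 + 0*11)²))/(22*(-9 + 0*11)))/4670 = ((-176 + (-9 + 0)*(6 + (-9 + 0)²))/(22*(-9 + 0)))*(1/4670) = ((1/22)*(-176 - 9*(6 + (-9)²))/(-9))*(1/4670) = ((1/22)*(-⅑)*(-176 - 9*(6 + 81)))*(1/4670) = ((1/22)*(-⅑)*(-176 - 9*87))*(1/4670) = ((1/22)*(-⅑)*(-176 - 783))*(1/4670) = ((1/22)*(-⅑)*(-959))*(1/4670) = (959/198)*(1/4670) = 959/924660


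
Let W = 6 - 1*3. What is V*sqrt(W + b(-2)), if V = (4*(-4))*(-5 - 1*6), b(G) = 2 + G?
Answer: 176*sqrt(3) ≈ 304.84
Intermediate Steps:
W = 3 (W = 6 - 3 = 3)
V = 176 (V = -16*(-5 - 6) = -16*(-11) = 176)
V*sqrt(W + b(-2)) = 176*sqrt(3 + (2 - 2)) = 176*sqrt(3 + 0) = 176*sqrt(3)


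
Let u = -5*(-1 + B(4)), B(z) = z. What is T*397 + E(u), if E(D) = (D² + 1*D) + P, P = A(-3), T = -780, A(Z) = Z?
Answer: -309453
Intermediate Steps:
P = -3
u = -15 (u = -5*(-1 + 4) = -5*3 = -15)
E(D) = -3 + D + D² (E(D) = (D² + 1*D) - 3 = (D² + D) - 3 = (D + D²) - 3 = -3 + D + D²)
T*397 + E(u) = -780*397 + (-3 - 15 + (-15)²) = -309660 + (-3 - 15 + 225) = -309660 + 207 = -309453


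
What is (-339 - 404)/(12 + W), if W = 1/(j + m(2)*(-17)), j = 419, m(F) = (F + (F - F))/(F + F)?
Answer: -610003/9854 ≈ -61.904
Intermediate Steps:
m(F) = ½ (m(F) = (F + 0)/((2*F)) = F*(1/(2*F)) = ½)
W = 2/821 (W = 1/(419 + (½)*(-17)) = 1/(419 - 17/2) = 1/(821/2) = 2/821 ≈ 0.0024361)
(-339 - 404)/(12 + W) = (-339 - 404)/(12 + 2/821) = -743/9854/821 = -743*821/9854 = -610003/9854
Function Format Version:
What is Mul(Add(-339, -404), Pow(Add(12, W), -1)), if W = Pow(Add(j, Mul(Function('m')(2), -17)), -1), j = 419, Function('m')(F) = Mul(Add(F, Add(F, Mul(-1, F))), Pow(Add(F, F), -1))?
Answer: Rational(-610003, 9854) ≈ -61.904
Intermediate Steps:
Function('m')(F) = Rational(1, 2) (Function('m')(F) = Mul(Add(F, 0), Pow(Mul(2, F), -1)) = Mul(F, Mul(Rational(1, 2), Pow(F, -1))) = Rational(1, 2))
W = Rational(2, 821) (W = Pow(Add(419, Mul(Rational(1, 2), -17)), -1) = Pow(Add(419, Rational(-17, 2)), -1) = Pow(Rational(821, 2), -1) = Rational(2, 821) ≈ 0.0024361)
Mul(Add(-339, -404), Pow(Add(12, W), -1)) = Mul(Add(-339, -404), Pow(Add(12, Rational(2, 821)), -1)) = Mul(-743, Pow(Rational(9854, 821), -1)) = Mul(-743, Rational(821, 9854)) = Rational(-610003, 9854)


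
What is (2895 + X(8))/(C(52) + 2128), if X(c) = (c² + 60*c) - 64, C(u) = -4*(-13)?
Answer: 675/436 ≈ 1.5482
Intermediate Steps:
C(u) = 52
X(c) = -64 + c² + 60*c
(2895 + X(8))/(C(52) + 2128) = (2895 + (-64 + 8² + 60*8))/(52 + 2128) = (2895 + (-64 + 64 + 480))/2180 = (2895 + 480)*(1/2180) = 3375*(1/2180) = 675/436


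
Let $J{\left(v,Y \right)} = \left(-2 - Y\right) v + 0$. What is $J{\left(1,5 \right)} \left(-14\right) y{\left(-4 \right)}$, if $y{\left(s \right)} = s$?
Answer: $-392$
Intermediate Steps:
$J{\left(v,Y \right)} = v \left(-2 - Y\right)$ ($J{\left(v,Y \right)} = v \left(-2 - Y\right) + 0 = v \left(-2 - Y\right)$)
$J{\left(1,5 \right)} \left(-14\right) y{\left(-4 \right)} = \left(-1\right) 1 \left(2 + 5\right) \left(-14\right) \left(-4\right) = \left(-1\right) 1 \cdot 7 \left(-14\right) \left(-4\right) = \left(-7\right) \left(-14\right) \left(-4\right) = 98 \left(-4\right) = -392$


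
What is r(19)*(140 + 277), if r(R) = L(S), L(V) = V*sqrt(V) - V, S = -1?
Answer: 417 - 417*I ≈ 417.0 - 417.0*I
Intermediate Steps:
L(V) = V**(3/2) - V
r(R) = 1 - I (r(R) = (-1)**(3/2) - 1*(-1) = -I + 1 = 1 - I)
r(19)*(140 + 277) = (1 - I)*(140 + 277) = (1 - I)*417 = 417 - 417*I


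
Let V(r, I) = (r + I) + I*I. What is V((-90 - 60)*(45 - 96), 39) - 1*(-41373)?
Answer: 50583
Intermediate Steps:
V(r, I) = I + r + I² (V(r, I) = (I + r) + I² = I + r + I²)
V((-90 - 60)*(45 - 96), 39) - 1*(-41373) = (39 + (-90 - 60)*(45 - 96) + 39²) - 1*(-41373) = (39 - 150*(-51) + 1521) + 41373 = (39 + 7650 + 1521) + 41373 = 9210 + 41373 = 50583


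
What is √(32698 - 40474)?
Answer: 36*I*√6 ≈ 88.182*I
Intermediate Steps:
√(32698 - 40474) = √(-7776) = 36*I*√6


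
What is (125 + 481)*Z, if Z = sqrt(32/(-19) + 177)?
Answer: 606*sqrt(63289)/19 ≈ 8023.9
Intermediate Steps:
Z = sqrt(63289)/19 (Z = sqrt(32*(-1/19) + 177) = sqrt(-32/19 + 177) = sqrt(3331/19) = sqrt(63289)/19 ≈ 13.241)
(125 + 481)*Z = (125 + 481)*(sqrt(63289)/19) = 606*(sqrt(63289)/19) = 606*sqrt(63289)/19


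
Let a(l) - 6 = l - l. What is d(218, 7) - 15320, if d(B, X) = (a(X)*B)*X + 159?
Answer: -6005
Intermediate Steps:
a(l) = 6 (a(l) = 6 + (l - l) = 6 + 0 = 6)
d(B, X) = 159 + 6*B*X (d(B, X) = (6*B)*X + 159 = 6*B*X + 159 = 159 + 6*B*X)
d(218, 7) - 15320 = (159 + 6*218*7) - 15320 = (159 + 9156) - 15320 = 9315 - 15320 = -6005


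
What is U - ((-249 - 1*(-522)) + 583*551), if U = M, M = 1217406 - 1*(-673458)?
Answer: 1569358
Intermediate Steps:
M = 1890864 (M = 1217406 + 673458 = 1890864)
U = 1890864
U - ((-249 - 1*(-522)) + 583*551) = 1890864 - ((-249 - 1*(-522)) + 583*551) = 1890864 - ((-249 + 522) + 321233) = 1890864 - (273 + 321233) = 1890864 - 1*321506 = 1890864 - 321506 = 1569358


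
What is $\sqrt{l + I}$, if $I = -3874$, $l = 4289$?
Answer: $\sqrt{415} \approx 20.372$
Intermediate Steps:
$\sqrt{l + I} = \sqrt{4289 - 3874} = \sqrt{415}$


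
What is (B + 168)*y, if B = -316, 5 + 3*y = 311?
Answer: -15096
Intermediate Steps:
y = 102 (y = -5/3 + (⅓)*311 = -5/3 + 311/3 = 102)
(B + 168)*y = (-316 + 168)*102 = -148*102 = -15096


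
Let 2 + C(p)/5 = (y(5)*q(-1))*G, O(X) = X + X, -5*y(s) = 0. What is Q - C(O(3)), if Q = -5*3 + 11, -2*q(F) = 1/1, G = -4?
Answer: 6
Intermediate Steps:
y(s) = 0 (y(s) = -⅕*0 = 0)
q(F) = -½ (q(F) = -½/1 = -½*1 = -½)
O(X) = 2*X
C(p) = -10 (C(p) = -10 + 5*((0*(-½))*(-4)) = -10 + 5*(0*(-4)) = -10 + 5*0 = -10 + 0 = -10)
Q = -4 (Q = -15 + 11 = -4)
Q - C(O(3)) = -4 - 1*(-10) = -4 + 10 = 6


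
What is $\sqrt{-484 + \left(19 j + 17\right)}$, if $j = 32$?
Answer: $\sqrt{141} \approx 11.874$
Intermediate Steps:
$\sqrt{-484 + \left(19 j + 17\right)} = \sqrt{-484 + \left(19 \cdot 32 + 17\right)} = \sqrt{-484 + \left(608 + 17\right)} = \sqrt{-484 + 625} = \sqrt{141}$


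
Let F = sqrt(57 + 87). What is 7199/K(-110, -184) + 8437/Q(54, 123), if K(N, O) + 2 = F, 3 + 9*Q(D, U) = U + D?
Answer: 167663/145 ≈ 1156.3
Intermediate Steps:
F = 12 (F = sqrt(144) = 12)
Q(D, U) = -1/3 + D/9 + U/9 (Q(D, U) = -1/3 + (U + D)/9 = -1/3 + (D + U)/9 = -1/3 + (D/9 + U/9) = -1/3 + D/9 + U/9)
K(N, O) = 10 (K(N, O) = -2 + 12 = 10)
7199/K(-110, -184) + 8437/Q(54, 123) = 7199/10 + 8437/(-1/3 + (1/9)*54 + (1/9)*123) = 7199*(1/10) + 8437/(-1/3 + 6 + 41/3) = 7199/10 + 8437/(58/3) = 7199/10 + 8437*(3/58) = 7199/10 + 25311/58 = 167663/145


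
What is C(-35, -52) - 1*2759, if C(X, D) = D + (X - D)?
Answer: -2794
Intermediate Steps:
C(X, D) = X
C(-35, -52) - 1*2759 = -35 - 1*2759 = -35 - 2759 = -2794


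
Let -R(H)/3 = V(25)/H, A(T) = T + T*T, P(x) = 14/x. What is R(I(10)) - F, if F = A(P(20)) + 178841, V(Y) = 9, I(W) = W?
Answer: -17884489/100 ≈ -1.7885e+5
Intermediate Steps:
A(T) = T + T**2
R(H) = -27/H
F = 17884219/100 (F = (14/20)*(1 + 14/20) + 178841 = (14*(1/20))*(1 + 14*(1/20)) + 178841 = 7*(1 + 7/10)/10 + 178841 = (7/10)*(17/10) + 178841 = 119/100 + 178841 = 17884219/100 ≈ 1.7884e+5)
R(I(10)) - F = -27/10 - 1*17884219/100 = -27*1/10 - 17884219/100 = -27/10 - 17884219/100 = -17884489/100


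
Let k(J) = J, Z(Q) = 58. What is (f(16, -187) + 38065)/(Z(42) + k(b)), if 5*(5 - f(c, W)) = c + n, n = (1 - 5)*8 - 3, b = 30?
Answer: 190369/440 ≈ 432.66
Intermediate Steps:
n = -35 (n = -4*8 - 3 = -32 - 3 = -35)
f(c, W) = 12 - c/5 (f(c, W) = 5 - (c - 35)/5 = 5 - (-35 + c)/5 = 5 + (7 - c/5) = 12 - c/5)
(f(16, -187) + 38065)/(Z(42) + k(b)) = ((12 - 1/5*16) + 38065)/(58 + 30) = ((12 - 16/5) + 38065)/88 = (44/5 + 38065)*(1/88) = (190369/5)*(1/88) = 190369/440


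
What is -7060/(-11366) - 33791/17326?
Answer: -130873473/98463658 ≈ -1.3292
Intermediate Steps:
-7060/(-11366) - 33791/17326 = -7060*(-1/11366) - 33791*1/17326 = 3530/5683 - 33791/17326 = -130873473/98463658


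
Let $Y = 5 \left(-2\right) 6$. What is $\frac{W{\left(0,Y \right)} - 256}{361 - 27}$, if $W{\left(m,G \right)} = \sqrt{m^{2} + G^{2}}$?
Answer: $- \frac{98}{167} \approx -0.58683$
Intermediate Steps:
$Y = -60$ ($Y = \left(-10\right) 6 = -60$)
$W{\left(m,G \right)} = \sqrt{G^{2} + m^{2}}$
$\frac{W{\left(0,Y \right)} - 256}{361 - 27} = \frac{\sqrt{\left(-60\right)^{2} + 0^{2}} - 256}{361 - 27} = \frac{\sqrt{3600 + 0} - 256}{334} = \left(\sqrt{3600} - 256\right) \frac{1}{334} = \left(60 - 256\right) \frac{1}{334} = \left(-196\right) \frac{1}{334} = - \frac{98}{167}$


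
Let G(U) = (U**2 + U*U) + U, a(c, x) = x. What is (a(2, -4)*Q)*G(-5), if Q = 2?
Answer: -360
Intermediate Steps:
G(U) = U + 2*U**2 (G(U) = (U**2 + U**2) + U = 2*U**2 + U = U + 2*U**2)
(a(2, -4)*Q)*G(-5) = (-4*2)*(-5*(1 + 2*(-5))) = -(-40)*(1 - 10) = -(-40)*(-9) = -8*45 = -360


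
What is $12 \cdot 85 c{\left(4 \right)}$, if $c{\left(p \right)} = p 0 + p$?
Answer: $4080$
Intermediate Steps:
$c{\left(p \right)} = p$ ($c{\left(p \right)} = 0 + p = p$)
$12 \cdot 85 c{\left(4 \right)} = 12 \cdot 85 \cdot 4 = 1020 \cdot 4 = 4080$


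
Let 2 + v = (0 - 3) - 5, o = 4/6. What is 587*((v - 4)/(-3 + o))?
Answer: 3522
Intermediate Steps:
o = 2/3 (o = 4*(1/6) = 2/3 ≈ 0.66667)
v = -10 (v = -2 + ((0 - 3) - 5) = -2 + (-3 - 5) = -2 - 8 = -10)
587*((v - 4)/(-3 + o)) = 587*((-10 - 4)/(-3 + 2/3)) = 587*(-14/(-7/3)) = 587*(-14*(-3/7)) = 587*6 = 3522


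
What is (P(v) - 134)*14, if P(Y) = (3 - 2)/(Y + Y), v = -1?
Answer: -1883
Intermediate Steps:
P(Y) = 1/(2*Y)
(P(v) - 134)*14 = ((½)/(-1) - 134)*14 = ((½)*(-1) - 134)*14 = (-½ - 134)*14 = -269/2*14 = -1883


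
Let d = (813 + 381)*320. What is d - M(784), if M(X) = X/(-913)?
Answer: 348839824/913 ≈ 3.8208e+5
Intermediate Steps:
M(X) = -X/913 (M(X) = X*(-1/913) = -X/913)
d = 382080 (d = 1194*320 = 382080)
d - M(784) = 382080 - (-1)*784/913 = 382080 - 1*(-784/913) = 382080 + 784/913 = 348839824/913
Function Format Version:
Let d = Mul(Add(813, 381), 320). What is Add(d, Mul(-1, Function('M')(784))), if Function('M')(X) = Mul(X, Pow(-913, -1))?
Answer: Rational(348839824, 913) ≈ 3.8208e+5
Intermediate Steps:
Function('M')(X) = Mul(Rational(-1, 913), X) (Function('M')(X) = Mul(X, Rational(-1, 913)) = Mul(Rational(-1, 913), X))
d = 382080 (d = Mul(1194, 320) = 382080)
Add(d, Mul(-1, Function('M')(784))) = Add(382080, Mul(-1, Mul(Rational(-1, 913), 784))) = Add(382080, Mul(-1, Rational(-784, 913))) = Add(382080, Rational(784, 913)) = Rational(348839824, 913)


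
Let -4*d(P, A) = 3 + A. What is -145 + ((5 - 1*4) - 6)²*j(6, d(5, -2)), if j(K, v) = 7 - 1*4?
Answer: -70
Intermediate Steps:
d(P, A) = -¾ - A/4 (d(P, A) = -(3 + A)/4 = -¾ - A/4)
j(K, v) = 3 (j(K, v) = 7 - 4 = 3)
-145 + ((5 - 1*4) - 6)²*j(6, d(5, -2)) = -145 + ((5 - 1*4) - 6)²*3 = -145 + ((5 - 4) - 6)²*3 = -145 + (1 - 6)²*3 = -145 + (-5)²*3 = -145 + 25*3 = -145 + 75 = -70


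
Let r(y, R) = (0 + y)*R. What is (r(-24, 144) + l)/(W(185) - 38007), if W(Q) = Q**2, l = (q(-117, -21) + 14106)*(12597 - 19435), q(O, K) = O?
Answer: 47830119/1891 ≈ 25294.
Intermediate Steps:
r(y, R) = R*y (r(y, R) = y*R = R*y)
l = -95656782 (l = (-117 + 14106)*(12597 - 19435) = 13989*(-6838) = -95656782)
(r(-24, 144) + l)/(W(185) - 38007) = (144*(-24) - 95656782)/(185**2 - 38007) = (-3456 - 95656782)/(34225 - 38007) = -95660238/(-3782) = -95660238*(-1/3782) = 47830119/1891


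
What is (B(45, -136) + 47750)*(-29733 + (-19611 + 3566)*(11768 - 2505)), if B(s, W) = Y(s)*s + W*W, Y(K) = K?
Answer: -10148796011928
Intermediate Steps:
B(s, W) = W² + s² (B(s, W) = s*s + W*W = s² + W² = W² + s²)
(B(45, -136) + 47750)*(-29733 + (-19611 + 3566)*(11768 - 2505)) = (((-136)² + 45²) + 47750)*(-29733 + (-19611 + 3566)*(11768 - 2505)) = ((18496 + 2025) + 47750)*(-29733 - 16045*9263) = (20521 + 47750)*(-29733 - 148624835) = 68271*(-148654568) = -10148796011928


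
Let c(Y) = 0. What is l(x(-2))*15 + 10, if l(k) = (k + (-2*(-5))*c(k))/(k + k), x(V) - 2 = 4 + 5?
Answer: 35/2 ≈ 17.500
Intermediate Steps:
x(V) = 11 (x(V) = 2 + (4 + 5) = 2 + 9 = 11)
l(k) = 1/2 (l(k) = (k - 2*(-5)*0)/(k + k) = (k + 10*0)/((2*k)) = (k + 0)*(1/(2*k)) = k*(1/(2*k)) = 1/2)
l(x(-2))*15 + 10 = (1/2)*15 + 10 = 15/2 + 10 = 35/2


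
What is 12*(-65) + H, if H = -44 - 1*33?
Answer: -857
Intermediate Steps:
H = -77 (H = -44 - 33 = -77)
12*(-65) + H = 12*(-65) - 77 = -780 - 77 = -857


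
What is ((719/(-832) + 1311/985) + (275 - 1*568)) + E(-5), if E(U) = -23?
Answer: -258585783/819520 ≈ -315.53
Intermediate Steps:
((719/(-832) + 1311/985) + (275 - 1*568)) + E(-5) = ((719/(-832) + 1311/985) + (275 - 1*568)) - 23 = ((719*(-1/832) + 1311*(1/985)) + (275 - 568)) - 23 = ((-719/832 + 1311/985) - 293) - 23 = (382537/819520 - 293) - 23 = -239736823/819520 - 23 = -258585783/819520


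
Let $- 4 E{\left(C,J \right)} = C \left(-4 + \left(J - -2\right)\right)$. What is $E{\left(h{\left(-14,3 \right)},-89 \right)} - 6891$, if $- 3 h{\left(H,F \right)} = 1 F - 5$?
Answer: $- \frac{41255}{6} \approx -6875.8$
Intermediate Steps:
$h{\left(H,F \right)} = \frac{5}{3} - \frac{F}{3}$ ($h{\left(H,F \right)} = - \frac{1 F - 5}{3} = - \frac{F - 5}{3} = - \frac{-5 + F}{3} = \frac{5}{3} - \frac{F}{3}$)
$E{\left(C,J \right)} = - \frac{C \left(-2 + J\right)}{4}$ ($E{\left(C,J \right)} = - \frac{C \left(-4 + \left(J - -2\right)\right)}{4} = - \frac{C \left(-4 + \left(J + 2\right)\right)}{4} = - \frac{C \left(-4 + \left(2 + J\right)\right)}{4} = - \frac{C \left(-2 + J\right)}{4}$)
$E{\left(h{\left(-14,3 \right)},-89 \right)} - 6891 = \frac{\left(\frac{5}{3} - 1\right) \left(2 - -89\right)}{4} - 6891 = \frac{\left(\frac{5}{3} - 1\right) \left(2 + 89\right)}{4} - 6891 = \frac{1}{4} \cdot \frac{2}{3} \cdot 91 - 6891 = \frac{91}{6} - 6891 = - \frac{41255}{6}$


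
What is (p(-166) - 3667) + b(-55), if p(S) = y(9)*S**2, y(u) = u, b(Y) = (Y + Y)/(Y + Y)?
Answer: 244338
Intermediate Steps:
b(Y) = 1 (b(Y) = (2*Y)/((2*Y)) = (2*Y)*(1/(2*Y)) = 1)
p(S) = 9*S**2
(p(-166) - 3667) + b(-55) = (9*(-166)**2 - 3667) + 1 = (9*27556 - 3667) + 1 = (248004 - 3667) + 1 = 244337 + 1 = 244338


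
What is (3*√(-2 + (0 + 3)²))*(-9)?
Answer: -27*√7 ≈ -71.435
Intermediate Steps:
(3*√(-2 + (0 + 3)²))*(-9) = (3*√(-2 + 3²))*(-9) = (3*√(-2 + 9))*(-9) = (3*√7)*(-9) = -27*√7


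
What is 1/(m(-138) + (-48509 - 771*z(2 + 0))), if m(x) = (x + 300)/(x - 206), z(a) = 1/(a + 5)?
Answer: -1204/58538015 ≈ -2.0568e-5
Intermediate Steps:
z(a) = 1/(5 + a)
m(x) = (300 + x)/(-206 + x)
1/(m(-138) + (-48509 - 771*z(2 + 0))) = 1/((300 - 138)/(-206 - 138) + (-48509 - 771/(5 + (2 + 0)))) = 1/(162/(-344) + (-48509 - 771/(5 + 2))) = 1/(-1/344*162 + (-48509 - 771/7)) = 1/(-81/172 + (-48509 - 771*1/7)) = 1/(-81/172 + (-48509 - 771/7)) = 1/(-81/172 - 340334/7) = 1/(-58538015/1204) = -1204/58538015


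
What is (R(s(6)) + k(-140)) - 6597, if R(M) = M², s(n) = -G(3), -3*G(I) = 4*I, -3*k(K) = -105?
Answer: -6546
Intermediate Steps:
k(K) = 35 (k(K) = -⅓*(-105) = 35)
G(I) = -4*I/3
s(n) = 4 (s(n) = -(-4)*3/3 = -1*(-4) = 4)
(R(s(6)) + k(-140)) - 6597 = (4² + 35) - 6597 = (16 + 35) - 6597 = 51 - 6597 = -6546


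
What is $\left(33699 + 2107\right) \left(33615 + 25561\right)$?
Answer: $2118855856$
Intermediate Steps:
$\left(33699 + 2107\right) \left(33615 + 25561\right) = 35806 \cdot 59176 = 2118855856$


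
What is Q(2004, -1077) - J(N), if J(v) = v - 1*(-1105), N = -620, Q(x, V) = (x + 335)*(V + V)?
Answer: -5038691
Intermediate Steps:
Q(x, V) = 2*V*(335 + x) (Q(x, V) = (335 + x)*(2*V) = 2*V*(335 + x))
J(v) = 1105 + v (J(v) = v + 1105 = 1105 + v)
Q(2004, -1077) - J(N) = 2*(-1077)*(335 + 2004) - (1105 - 620) = 2*(-1077)*2339 - 1*485 = -5038206 - 485 = -5038691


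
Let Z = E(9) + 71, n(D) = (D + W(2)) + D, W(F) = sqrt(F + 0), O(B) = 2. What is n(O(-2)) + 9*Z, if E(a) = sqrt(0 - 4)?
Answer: 643 + sqrt(2) + 18*I ≈ 644.41 + 18.0*I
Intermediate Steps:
E(a) = 2*I (E(a) = sqrt(-4) = 2*I)
W(F) = sqrt(F)
n(D) = sqrt(2) + 2*D (n(D) = (D + sqrt(2)) + D = sqrt(2) + 2*D)
Z = 71 + 2*I (Z = 2*I + 71 = 71 + 2*I ≈ 71.0 + 2.0*I)
n(O(-2)) + 9*Z = (sqrt(2) + 2*2) + 9*(71 + 2*I) = (sqrt(2) + 4) + (639 + 18*I) = (4 + sqrt(2)) + (639 + 18*I) = 643 + sqrt(2) + 18*I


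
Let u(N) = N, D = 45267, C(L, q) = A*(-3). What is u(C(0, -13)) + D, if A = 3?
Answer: 45258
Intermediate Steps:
C(L, q) = -9 (C(L, q) = 3*(-3) = -9)
u(C(0, -13)) + D = -9 + 45267 = 45258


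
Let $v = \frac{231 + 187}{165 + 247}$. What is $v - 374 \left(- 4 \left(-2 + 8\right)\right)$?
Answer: $\frac{1849265}{206} \approx 8977.0$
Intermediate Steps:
$v = \frac{209}{206}$ ($v = \frac{418}{412} = 418 \cdot \frac{1}{412} = \frac{209}{206} \approx 1.0146$)
$v - 374 \left(- 4 \left(-2 + 8\right)\right) = \frac{209}{206} - 374 \left(- 4 \left(-2 + 8\right)\right) = \frac{209}{206} - 374 \left(\left(-4\right) 6\right) = \frac{209}{206} - -8976 = \frac{209}{206} + 8976 = \frac{1849265}{206}$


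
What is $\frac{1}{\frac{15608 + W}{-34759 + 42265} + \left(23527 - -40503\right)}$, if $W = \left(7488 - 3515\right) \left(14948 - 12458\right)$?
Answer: $\frac{3753}{245258779} \approx 1.5302 \cdot 10^{-5}$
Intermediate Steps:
$W = 9892770$ ($W = 3973 \cdot 2490 = 9892770$)
$\frac{1}{\frac{15608 + W}{-34759 + 42265} + \left(23527 - -40503\right)} = \frac{1}{\frac{15608 + 9892770}{-34759 + 42265} + \left(23527 - -40503\right)} = \frac{1}{\frac{9908378}{7506} + \left(23527 + 40503\right)} = \frac{1}{9908378 \cdot \frac{1}{7506} + 64030} = \frac{1}{\frac{4954189}{3753} + 64030} = \frac{1}{\frac{245258779}{3753}} = \frac{3753}{245258779}$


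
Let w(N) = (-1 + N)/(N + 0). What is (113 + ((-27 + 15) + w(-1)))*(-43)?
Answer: -4429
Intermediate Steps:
w(N) = (-1 + N)/N
(113 + ((-27 + 15) + w(-1)))*(-43) = (113 + ((-27 + 15) + (-1 - 1)/(-1)))*(-43) = (113 + (-12 - 1*(-2)))*(-43) = (113 + (-12 + 2))*(-43) = (113 - 10)*(-43) = 103*(-43) = -4429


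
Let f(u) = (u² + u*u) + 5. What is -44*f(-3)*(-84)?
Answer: 85008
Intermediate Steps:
f(u) = 5 + 2*u² (f(u) = (u² + u²) + 5 = 2*u² + 5 = 5 + 2*u²)
-44*f(-3)*(-84) = -44*(5 + 2*(-3)²)*(-84) = -44*(5 + 2*9)*(-84) = -44*(5 + 18)*(-84) = -44*23*(-84) = -1012*(-84) = 85008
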